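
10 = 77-67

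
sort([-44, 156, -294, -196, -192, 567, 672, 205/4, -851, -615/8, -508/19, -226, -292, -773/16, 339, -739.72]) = [-851, -739.72, -294, -292, -226, -196, -192, -615/8, -773/16, -44, -508/19, 205/4, 156, 339, 567, 672]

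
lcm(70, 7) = 70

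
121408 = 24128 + 97280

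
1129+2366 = 3495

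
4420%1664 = 1092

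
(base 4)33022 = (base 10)970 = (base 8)1712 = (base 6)4254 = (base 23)1j4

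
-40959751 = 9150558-50110309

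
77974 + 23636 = 101610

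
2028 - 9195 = -7167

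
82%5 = 2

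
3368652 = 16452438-13083786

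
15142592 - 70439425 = -55296833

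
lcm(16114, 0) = 0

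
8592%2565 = 897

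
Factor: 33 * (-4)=-1 * 2^2 * 3^1 * 11^1=-132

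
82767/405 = 27589/135 ≈ 204.36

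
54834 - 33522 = 21312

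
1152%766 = 386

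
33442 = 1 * 33442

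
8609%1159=496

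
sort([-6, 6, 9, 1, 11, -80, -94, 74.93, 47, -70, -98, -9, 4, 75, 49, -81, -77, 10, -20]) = [-98, -94, -81, -80, -77, -70, -20, -9, -6, 1, 4, 6, 9, 10, 11, 47, 49, 74.93, 75]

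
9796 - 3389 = 6407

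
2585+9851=12436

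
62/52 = 1+5/26 ≈ 1.19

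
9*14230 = 128070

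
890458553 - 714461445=175997108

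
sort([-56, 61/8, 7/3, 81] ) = [-56, 7/3, 61/8, 81] 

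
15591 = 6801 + 8790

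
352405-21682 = 330723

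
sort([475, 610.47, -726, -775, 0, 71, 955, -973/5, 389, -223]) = [-775, -726, -223, -973/5, 0, 71, 389, 475, 610.47, 955]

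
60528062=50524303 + 10003759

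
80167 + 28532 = 108699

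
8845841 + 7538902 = 16384743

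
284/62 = 142/31 ≈ 4.58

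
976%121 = 8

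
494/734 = 247/367 ≈ 0.673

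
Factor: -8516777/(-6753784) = 2^(-3) * 31^(-1) * 113^(-1) * 241^(-1) * 2659^1 * 3203^1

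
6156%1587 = 1395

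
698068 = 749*932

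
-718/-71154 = 359/35577 ≈ 0.0101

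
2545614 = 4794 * 531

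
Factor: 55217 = 55217^1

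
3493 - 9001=-5508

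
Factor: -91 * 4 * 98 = -1 * 2^3 * 7^3 * 13^1 = -35672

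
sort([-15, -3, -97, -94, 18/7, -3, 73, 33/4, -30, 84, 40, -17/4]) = [-97, -94, -30, -15, -17/4, -3, -3, 18/7, 33/4, 40, 73, 84]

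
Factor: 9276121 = 9276121^1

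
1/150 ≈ 0.00667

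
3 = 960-957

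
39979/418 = 95 + 269/418 ≈ 95.64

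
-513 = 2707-3220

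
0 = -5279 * 0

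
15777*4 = 63108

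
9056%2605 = 1241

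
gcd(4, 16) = 4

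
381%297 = 84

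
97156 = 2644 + 94512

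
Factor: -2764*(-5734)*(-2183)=-1*2^3*37^1*47^1*59^1*61^1*691^1=-34597878008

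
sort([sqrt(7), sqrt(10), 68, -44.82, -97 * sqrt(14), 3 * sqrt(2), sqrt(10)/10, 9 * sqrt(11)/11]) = [-97 * sqrt(14), -44.82, sqrt(10)/10, sqrt(7), 9 * sqrt(11)/11, sqrt(10), 3 * sqrt(2), 68]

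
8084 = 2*4042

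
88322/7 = 12617 + 3/7 ≈ 12617.43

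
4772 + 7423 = 12195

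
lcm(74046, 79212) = 3406116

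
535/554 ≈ 0.966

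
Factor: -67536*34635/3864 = -1*2^1*3^2*5^1*23^(-1)*67^1*2309^1 = -13923270/23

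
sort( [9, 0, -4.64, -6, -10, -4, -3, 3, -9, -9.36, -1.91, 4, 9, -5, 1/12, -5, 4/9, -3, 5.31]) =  [-10, -9.36, -9, -6, -5, -5, -4.64, -4, -3, -3, -1.91, 0, 1/12, 4/9, 3, 4, 5.31, 9, 9]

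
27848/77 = 361 + 51/77 ≈ 361.66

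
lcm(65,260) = 260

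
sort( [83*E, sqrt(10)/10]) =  [sqrt(10)/10, 83*E]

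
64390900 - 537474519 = -473083619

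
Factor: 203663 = 203663^1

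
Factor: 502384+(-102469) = 3^2 * 5^1 * 8887^1 = 399915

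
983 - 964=19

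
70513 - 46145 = 24368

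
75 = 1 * 75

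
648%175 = 123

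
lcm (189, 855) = 17955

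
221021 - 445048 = -224027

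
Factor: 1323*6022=2^1*3^3*7^2*3011^1=7967106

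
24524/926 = 12262/463 ≈ 26.48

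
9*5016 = 45144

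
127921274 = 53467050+74454224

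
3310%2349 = 961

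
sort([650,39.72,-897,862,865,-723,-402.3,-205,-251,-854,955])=[-897,-854,-723,-402.3,-251,-205,39.72,650,862,865,955]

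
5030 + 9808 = 14838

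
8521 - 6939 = 1582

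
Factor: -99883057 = -1*19^1*5257003^1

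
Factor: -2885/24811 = -1*5^1*43^(-1) = -5/43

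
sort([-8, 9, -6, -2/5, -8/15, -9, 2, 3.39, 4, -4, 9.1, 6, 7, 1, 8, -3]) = [-9, -8, -6, -4, -3, -8/15, -2/5, 1, 2, 3.39, 4, 6, 7, 8, 9, 9.1]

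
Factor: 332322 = 2^1*3^1*97^1*571^1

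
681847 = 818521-136674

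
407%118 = 53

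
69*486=33534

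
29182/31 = 941 + 11/31 ≈ 941.35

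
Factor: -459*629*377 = -1*3^3*13^1*17^2*29^1*37^1 = -108844047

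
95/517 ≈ 0.184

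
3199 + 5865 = 9064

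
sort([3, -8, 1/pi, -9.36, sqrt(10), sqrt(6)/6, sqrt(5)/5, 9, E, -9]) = [-9.36, -9, -8, 1/pi, sqrt(6)/6, sqrt(5)/5, E, 3, sqrt(10), 9]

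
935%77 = 11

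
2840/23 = 123 + 11/23≈123.48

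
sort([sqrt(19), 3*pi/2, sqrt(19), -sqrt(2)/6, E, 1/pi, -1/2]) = [-1/2, -sqrt(2)/6, 1/pi, E, sqrt(19), sqrt(19), 3*pi/2]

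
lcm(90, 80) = 720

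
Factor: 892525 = 5^2*19^1*1879^1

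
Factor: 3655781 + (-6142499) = -1*2^1*3^2*13^1*10627^1 = -2486718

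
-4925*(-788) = 3880900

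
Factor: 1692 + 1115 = 7^1 * 401^1 = 2807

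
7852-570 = 7282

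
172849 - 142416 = 30433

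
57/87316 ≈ 0.000653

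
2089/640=3+169/640 ≈ 3.26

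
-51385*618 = -31755930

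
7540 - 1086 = 6454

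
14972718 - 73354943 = -58382225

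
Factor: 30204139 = 7^2 * 616411^1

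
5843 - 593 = 5250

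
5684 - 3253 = 2431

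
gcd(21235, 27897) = 1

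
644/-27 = -23 - 23/27 ≈ -23.85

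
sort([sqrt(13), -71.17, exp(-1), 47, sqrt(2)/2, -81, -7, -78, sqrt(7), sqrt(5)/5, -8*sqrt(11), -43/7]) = [-81, -78, -71.17, -8*sqrt(11), -7, -43/7, exp(-1), sqrt(5)/5, sqrt(2)/2, sqrt(7), sqrt(13), 47]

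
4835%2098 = 639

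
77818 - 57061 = 20757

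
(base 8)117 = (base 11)72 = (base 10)79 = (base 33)2d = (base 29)2l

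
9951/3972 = 3317/1324 ≈ 2.51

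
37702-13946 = 23756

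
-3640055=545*(-6679)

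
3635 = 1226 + 2409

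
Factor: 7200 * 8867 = 2^5 * 3^2 * 5^2 * 8867^1 = 63842400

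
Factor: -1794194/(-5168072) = 2^(-2) * 7^(-1) * 13^(-1) * 31^(-1) * 73^1 * 229^(-1) * 12289^1 = 897097/2584036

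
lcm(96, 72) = 288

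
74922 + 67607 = 142529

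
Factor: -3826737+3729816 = -1*3^2*11^2*89^1 = -96921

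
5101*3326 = 16965926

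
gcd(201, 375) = 3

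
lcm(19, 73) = 1387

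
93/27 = 31/9 ≈ 3.44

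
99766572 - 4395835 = 95370737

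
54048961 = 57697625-3648664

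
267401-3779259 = -3511858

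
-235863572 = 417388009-653251581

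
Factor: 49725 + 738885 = 2^1*3^1*5^1*97^1*271^1 = 788610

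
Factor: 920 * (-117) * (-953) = 2^3 * 3^2 * 5^1 * 13^1 * 23^1 * 953^1 = 102580920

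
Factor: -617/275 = -1 * 5^(-2) * 11^(-1) * 617^1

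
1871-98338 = -96467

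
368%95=83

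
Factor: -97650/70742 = -1*3^2*5^2*163^(-1) = -225/163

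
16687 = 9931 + 6756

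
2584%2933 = 2584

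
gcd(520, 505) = 5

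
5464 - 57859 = -52395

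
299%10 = 9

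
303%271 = 32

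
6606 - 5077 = 1529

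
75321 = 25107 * 3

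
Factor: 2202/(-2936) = -1*2^(-2)*3^1 = -3/4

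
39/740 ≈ 0.0527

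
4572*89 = 406908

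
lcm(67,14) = 938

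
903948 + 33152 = 937100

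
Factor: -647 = -1*647^1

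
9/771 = 3/257 ≈ 0.0117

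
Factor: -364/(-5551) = 2^2*61^(-1) = 4/61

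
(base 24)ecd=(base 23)fig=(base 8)20255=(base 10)8365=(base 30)98p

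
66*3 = 198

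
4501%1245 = 766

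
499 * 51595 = 25745905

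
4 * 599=2396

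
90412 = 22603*4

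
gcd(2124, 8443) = 1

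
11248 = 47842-36594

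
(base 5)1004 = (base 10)129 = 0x81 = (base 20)69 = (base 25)54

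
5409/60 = 1803/20 = 90.15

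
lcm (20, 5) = 20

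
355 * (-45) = -15975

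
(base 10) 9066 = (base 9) 13383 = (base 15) 2a46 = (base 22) ig2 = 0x236a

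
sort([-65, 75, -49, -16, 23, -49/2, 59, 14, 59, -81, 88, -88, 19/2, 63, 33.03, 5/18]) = [-88, -81, -65, -49, -49/2, -16, 5/18, 19/2, 14, 23, 33.03, 59, 59, 63, 75, 88]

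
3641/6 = 606 + 5/6 ≈ 606.83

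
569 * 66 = 37554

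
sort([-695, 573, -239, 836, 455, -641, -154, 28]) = [-695, -641, -239, -154, 28, 455, 573, 836]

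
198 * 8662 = 1715076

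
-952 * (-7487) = 7127624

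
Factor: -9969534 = -1*2^1*3^3*23^2*349^1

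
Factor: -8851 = -1*53^1*167^1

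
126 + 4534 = 4660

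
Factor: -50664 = -1*2^3*3^1*2111^1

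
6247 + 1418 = 7665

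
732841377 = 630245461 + 102595916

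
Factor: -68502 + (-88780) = -1*2^1*19^1*4139^1 = -157282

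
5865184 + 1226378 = 7091562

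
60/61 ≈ 0.984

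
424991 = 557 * 763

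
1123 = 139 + 984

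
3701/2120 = 1 + 1581/2120≈1.75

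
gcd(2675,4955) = 5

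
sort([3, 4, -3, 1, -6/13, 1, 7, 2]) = [-3, -6/13, 1, 1, 2, 3, 4, 7]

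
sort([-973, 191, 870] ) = [-973, 191, 870] 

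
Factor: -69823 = -1*13^1*41^1*131^1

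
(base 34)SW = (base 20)294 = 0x3D8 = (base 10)984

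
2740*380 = 1041200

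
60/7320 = 1/122 ≈ 0.00820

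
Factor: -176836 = -1 * 2^2 * 11^1 * 4019^1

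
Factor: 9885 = 3^1*5^1*659^1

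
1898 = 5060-3162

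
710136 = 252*2818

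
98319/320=307 + 79/320 ≈ 307.25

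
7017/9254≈0.758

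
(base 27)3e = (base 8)137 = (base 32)2v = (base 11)87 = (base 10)95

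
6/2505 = 2/835 ≈ 0.00240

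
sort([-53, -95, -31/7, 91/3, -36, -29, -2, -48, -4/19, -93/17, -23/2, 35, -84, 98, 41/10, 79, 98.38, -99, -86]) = [-99, -95, -86, -84, -53, -48, -36, -29, -23/2, -93/17, -31/7, -2, -4/19, 41/10, 91/3, 35, 79, 98, 98.38]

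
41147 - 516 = 40631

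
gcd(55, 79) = 1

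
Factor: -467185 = -1 * 5^1 * 223^1 * 419^1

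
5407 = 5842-435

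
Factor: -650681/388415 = -1*5^(-1)*53^1*131^(-1)*593^(-1)*12277^1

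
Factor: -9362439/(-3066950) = 2^(-1) * 3^3 * 5^(-2) * 131^1 * 2647^1 * 61339^(-1)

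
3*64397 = 193191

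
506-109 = 397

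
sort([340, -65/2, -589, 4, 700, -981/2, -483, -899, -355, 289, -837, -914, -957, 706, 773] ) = [-957, -914, -899, -837, -589, -981/2, -483, -355, -65/2, 4, 289, 340, 700, 706, 773] 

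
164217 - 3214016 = -3049799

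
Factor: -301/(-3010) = 2^(-1)*5^(-1) = 1/10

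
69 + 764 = 833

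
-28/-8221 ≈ 0.00341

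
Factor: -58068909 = -1*3^2*6452101^1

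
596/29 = 20 + 16/29 ≈ 20.55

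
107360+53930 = 161290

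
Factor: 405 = 3^4*5^1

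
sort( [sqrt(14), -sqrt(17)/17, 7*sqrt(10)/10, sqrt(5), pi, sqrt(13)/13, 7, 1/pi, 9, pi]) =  [-sqrt(17)/17, sqrt(13)/13, 1/pi, 7*sqrt(10)/10, sqrt(5), pi, pi, sqrt(14), 7, 9]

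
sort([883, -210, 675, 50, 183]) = [-210, 50, 183, 675, 883]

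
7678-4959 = 2719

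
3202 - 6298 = -3096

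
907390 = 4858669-3951279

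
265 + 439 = 704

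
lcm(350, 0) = 0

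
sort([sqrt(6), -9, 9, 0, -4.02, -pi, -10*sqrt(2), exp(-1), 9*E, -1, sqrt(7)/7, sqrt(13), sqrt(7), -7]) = [-10*sqrt(2), -9, -7, -4.02, -pi, -1, 0, exp(-1), sqrt(7)/7, sqrt(6), sqrt(7), sqrt(13), 9, 9*E]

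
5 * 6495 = 32475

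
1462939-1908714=-445775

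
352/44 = 8 = 8.00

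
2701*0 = 0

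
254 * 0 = 0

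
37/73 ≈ 0.507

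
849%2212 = 849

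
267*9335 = 2492445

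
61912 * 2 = 123824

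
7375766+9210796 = 16586562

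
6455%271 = 222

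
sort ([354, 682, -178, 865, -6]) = [-178, -6, 354, 682, 865]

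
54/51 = 1 + 1/17 ≈ 1.06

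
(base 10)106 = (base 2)1101010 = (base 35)31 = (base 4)1222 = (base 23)4e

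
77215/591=130 + 385/591 ≈ 130.65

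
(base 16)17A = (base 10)378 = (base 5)3003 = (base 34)B4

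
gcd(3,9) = 3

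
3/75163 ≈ 0.0000399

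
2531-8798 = -6267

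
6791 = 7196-405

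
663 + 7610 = 8273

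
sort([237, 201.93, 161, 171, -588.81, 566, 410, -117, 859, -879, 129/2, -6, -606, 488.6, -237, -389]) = [-879, -606, -588.81, -389, -237, -117, -6, 129/2, 161, 171, 201.93, 237, 410, 488.6, 566, 859]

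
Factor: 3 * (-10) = -1 * 2^1 * 3^1 * 5^1 = -30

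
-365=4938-5303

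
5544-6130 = -586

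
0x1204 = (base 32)4g4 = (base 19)cee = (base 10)4612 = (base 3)20022211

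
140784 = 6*23464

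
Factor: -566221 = -1*137^1*4133^1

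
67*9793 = 656131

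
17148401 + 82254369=99402770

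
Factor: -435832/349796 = -1 * 2^1 * 347^1 * 557^(-1) = -694/557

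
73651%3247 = 2217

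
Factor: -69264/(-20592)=11^(-1)*37^1=37/11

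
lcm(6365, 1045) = 70015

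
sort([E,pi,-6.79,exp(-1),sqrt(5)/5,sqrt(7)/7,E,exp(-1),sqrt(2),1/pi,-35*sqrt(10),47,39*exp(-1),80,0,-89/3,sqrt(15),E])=[-35*sqrt(10),-89/3,-6.79,0,1/pi,exp(-1),exp(-1),sqrt(7)/7,sqrt(5)/5,sqrt(2),E,E,E,pi,sqrt(15),39*exp(-1),47,80]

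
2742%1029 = 684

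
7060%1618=588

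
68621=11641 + 56980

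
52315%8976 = 7435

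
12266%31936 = 12266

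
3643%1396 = 851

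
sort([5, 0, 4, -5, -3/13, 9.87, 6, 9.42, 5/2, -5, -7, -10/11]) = [-7, -5, -5, -10/11, -3/13, 0, 5/2, 4, 5, 6, 9.42, 9.87]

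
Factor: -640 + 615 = -1*5^2 = -25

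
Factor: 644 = 2^2 * 7^1 * 23^1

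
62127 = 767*81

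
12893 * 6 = 77358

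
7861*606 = 4763766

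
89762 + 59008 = 148770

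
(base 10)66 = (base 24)2i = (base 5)231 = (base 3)2110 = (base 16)42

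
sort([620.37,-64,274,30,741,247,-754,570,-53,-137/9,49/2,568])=[-754,-64,-53,-137/9,49/2,30,247,274,568,570,620.37,741]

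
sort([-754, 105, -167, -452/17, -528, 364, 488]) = [-754, -528, -167, -452/17, 105, 364, 488]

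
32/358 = 16/179 ≈ 0.0894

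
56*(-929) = -52024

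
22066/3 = 7355 + 1/3 ≈ 7355.33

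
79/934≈0.0846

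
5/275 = 1/55 ≈ 0.0182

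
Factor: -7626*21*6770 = -1*2^2*3^2*5^1*7^1*31^1*41^1*677^1 = -1084188420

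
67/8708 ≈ 0.00769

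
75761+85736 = 161497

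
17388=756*23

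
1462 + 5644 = 7106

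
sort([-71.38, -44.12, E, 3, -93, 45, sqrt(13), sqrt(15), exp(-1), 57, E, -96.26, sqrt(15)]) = [-96.26, -93, -71.38, -44.12, exp(-1), E, E, 3, sqrt(13), sqrt(15), sqrt(15), 45, 57]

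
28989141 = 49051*591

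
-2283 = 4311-6594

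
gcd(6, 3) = 3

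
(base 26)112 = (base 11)590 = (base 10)704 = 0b1011000000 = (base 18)232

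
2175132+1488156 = 3663288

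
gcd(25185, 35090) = 5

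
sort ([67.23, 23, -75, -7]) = [-75, -7, 23, 67.23]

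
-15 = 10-25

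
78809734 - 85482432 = -6672698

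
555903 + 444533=1000436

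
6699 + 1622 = 8321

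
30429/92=330+3/4=330.75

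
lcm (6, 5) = 30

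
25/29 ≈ 0.862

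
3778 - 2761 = 1017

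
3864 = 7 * 552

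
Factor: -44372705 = -1*5^1*13^1*682657^1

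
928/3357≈0.276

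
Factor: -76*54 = -1*2^3*3^3*19^1 = -4104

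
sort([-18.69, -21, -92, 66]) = [-92, -21, -18.69, 66]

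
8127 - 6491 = 1636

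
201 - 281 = -80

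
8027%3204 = 1619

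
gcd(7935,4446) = 3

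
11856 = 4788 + 7068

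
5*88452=442260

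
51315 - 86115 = -34800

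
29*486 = 14094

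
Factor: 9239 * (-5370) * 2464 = -1 * 2^6 * 3^1 * 5^1 * 7^1 * 11^1 * 179^1 * 9239^1 = -122247491520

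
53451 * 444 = 23732244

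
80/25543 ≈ 0.00313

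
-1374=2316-3690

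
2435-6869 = -4434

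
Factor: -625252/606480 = -1*2^(-2)*3^(-1)*5^(-1)*7^(-1)*433^1 = -433/420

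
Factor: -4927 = -1 * 13^1 * 379^1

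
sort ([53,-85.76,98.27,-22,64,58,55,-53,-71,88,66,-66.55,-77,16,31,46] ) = [-85.76,-77,-71,-66.55,-53,-22,16,31,46,53,55,58,64,66,88,98.27] 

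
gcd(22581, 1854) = 9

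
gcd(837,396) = 9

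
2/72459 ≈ 0.0000276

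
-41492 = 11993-53485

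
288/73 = 3 + 69/73 ≈ 3.95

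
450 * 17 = 7650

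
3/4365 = 1/1455 ≈ 0.000687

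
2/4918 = 1/2459 ≈ 0.000407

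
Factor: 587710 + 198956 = 2^1*3^1*131111^1 = 786666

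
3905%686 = 475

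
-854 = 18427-19281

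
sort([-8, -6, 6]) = [-8, -6, 6]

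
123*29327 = 3607221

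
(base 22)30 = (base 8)102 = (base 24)2i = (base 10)66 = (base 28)2a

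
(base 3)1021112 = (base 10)932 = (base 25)1c7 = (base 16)3a4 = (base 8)1644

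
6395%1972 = 479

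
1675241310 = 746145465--929095845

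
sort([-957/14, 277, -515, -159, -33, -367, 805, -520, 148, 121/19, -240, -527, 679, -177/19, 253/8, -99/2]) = [-527, -520, -515, -367, -240, -159, -957/14, -99/2, -33, -177/19, 121/19, 253/8, 148, 277, 679, 805]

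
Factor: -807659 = -1 * 41^1 * 19699^1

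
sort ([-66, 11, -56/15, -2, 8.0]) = [-66, -56/15, -2, 8.0, 11]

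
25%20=5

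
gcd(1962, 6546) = 6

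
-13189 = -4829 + -8360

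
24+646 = 670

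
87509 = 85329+2180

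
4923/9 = 547 = 547.00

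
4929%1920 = 1089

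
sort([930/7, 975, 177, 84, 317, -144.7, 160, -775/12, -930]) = [-930, -144.7, -775/12, 84, 930/7, 160, 177, 317, 975]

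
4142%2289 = 1853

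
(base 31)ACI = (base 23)IKI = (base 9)14641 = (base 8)23420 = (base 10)10000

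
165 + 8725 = 8890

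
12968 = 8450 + 4518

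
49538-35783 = 13755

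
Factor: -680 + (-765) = -1*5^1*17^2 = -1445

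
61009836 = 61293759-283923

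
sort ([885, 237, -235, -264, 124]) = [-264, -235, 124, 237, 885]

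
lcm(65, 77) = 5005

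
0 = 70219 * 0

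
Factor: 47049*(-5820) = -1*2^2*3^2*5^1*97^1*15683^1 = -273825180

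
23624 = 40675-17051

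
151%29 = 6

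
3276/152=819/38 ≈ 21.55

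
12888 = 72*179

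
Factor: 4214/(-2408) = -1*2^(-2)*7^1 = -7/4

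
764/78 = 9 + 31/39 ≈ 9.79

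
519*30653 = 15908907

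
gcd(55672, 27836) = 27836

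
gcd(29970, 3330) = 3330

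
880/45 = 176/9 ≈ 19.56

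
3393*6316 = 21430188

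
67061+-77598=-10537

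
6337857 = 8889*713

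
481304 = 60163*8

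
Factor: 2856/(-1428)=-1*2^1=-2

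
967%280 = 127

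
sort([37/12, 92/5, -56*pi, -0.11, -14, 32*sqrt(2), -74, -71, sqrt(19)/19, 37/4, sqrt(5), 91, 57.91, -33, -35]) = [-56*pi, -74, -71, -35, -33, -14, -0.11, sqrt(19)/19, sqrt(5), 37/12, 37/4, 92/5, 32*sqrt(2), 57.91, 91]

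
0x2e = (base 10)46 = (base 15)31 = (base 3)1201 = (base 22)22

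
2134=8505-6371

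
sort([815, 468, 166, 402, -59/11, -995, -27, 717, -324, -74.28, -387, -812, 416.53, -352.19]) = [-995, -812, -387, -352.19, -324, -74.28, -27, -59/11, 166, 402, 416.53, 468, 717, 815]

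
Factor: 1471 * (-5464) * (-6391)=2^3 * 7^1 * 11^1 * 83^1 * 683^1 * 1471^1=51367943704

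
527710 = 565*934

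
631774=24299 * 26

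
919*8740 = 8032060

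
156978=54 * 2907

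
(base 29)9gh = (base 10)8050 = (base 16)1f72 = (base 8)17562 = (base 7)32320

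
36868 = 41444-4576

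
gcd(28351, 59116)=1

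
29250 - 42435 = -13185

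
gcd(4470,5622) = 6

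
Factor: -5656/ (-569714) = 2^2*7^1*101^1*284857^ (-1) = 2828/284857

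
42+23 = 65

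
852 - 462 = 390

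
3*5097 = 15291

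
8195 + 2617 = 10812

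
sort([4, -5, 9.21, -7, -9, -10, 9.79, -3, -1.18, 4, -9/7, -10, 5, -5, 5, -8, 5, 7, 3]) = [-10, -10, -9, -8, -7, -5, -5, -3, -9/7, -1.18, 3, 4, 4, 5, 5, 5, 7, 9.21, 9.79]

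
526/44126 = 263/22063 ≈ 0.0119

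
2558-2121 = 437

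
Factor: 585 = 3^2 * 5^1 * 13^1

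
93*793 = 73749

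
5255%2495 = 265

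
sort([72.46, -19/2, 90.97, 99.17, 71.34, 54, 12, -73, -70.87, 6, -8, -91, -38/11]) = [-91, -73, -70.87, -19/2, -8, -38/11, 6, 12, 54, 71.34, 72.46, 90.97, 99.17]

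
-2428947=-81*29987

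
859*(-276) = -237084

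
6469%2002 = 463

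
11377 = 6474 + 4903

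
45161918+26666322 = 71828240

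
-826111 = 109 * (-7579)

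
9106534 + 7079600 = 16186134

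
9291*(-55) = -511005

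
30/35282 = 15/17641 ≈ 0.000850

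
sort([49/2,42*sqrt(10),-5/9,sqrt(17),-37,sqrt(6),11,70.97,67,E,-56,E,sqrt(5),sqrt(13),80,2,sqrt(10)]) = [-56,-37,-5/9,2,sqrt(5),sqrt(6),E,E,sqrt(10),sqrt(13),sqrt(17),11,49/2,67,70.97,80,42*sqrt(10)]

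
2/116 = 1/58 ≈ 0.0172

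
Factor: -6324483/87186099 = -1 * 7^(-1) * 13^(-1) * 43^1 * 4457^1 * 29033^(-1) = -191651/2642003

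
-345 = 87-432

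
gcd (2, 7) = 1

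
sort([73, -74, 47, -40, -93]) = [-93, -74, -40, 47, 73]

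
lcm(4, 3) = 12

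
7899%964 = 187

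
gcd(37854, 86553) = 9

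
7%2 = 1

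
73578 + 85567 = 159145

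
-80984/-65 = 1245 + 59/65 ≈ 1245.91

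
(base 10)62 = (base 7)116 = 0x3e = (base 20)32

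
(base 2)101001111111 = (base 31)2ol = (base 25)47c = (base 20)6e7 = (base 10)2687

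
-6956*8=-55648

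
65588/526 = 124 + 182/263 ≈ 124.69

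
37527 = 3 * 12509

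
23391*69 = 1613979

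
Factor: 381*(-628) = -1*2^2*3^1*127^1*157^1 = -239268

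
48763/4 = 12190 + 3/4 = 12190.75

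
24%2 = 0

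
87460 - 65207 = 22253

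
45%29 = 16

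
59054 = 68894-9840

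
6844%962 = 110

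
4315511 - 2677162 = 1638349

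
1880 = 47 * 40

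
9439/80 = 117 + 79/80 ≈ 117.99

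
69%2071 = 69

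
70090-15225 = 54865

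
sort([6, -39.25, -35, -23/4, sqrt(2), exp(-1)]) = [-39.25, -35, -23/4, exp(-1), sqrt(2), 6]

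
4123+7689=11812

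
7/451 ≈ 0.0155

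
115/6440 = 1/56 ≈ 0.0179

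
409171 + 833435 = 1242606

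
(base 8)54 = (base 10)44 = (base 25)1j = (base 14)32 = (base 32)1c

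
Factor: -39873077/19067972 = -1 * 2^(-2) * 7^(-1) * 11^(-1) * 19^1 * 61^1 * 34403^1 * 61909^(-1) 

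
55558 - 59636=-4078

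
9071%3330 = 2411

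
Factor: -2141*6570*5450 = -1*2^2*3^2*5^3*73^1*109^1*2141^1 = -76661716500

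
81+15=96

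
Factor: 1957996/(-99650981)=-1*2^2*41^1*11939^1*99650981^(-1)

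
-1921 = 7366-9287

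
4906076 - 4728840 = 177236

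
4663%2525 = 2138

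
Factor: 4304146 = 2^1 * 7^1 * 11^1 * 19^1 * 1471^1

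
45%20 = 5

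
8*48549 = 388392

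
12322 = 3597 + 8725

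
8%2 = 0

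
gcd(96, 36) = 12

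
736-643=93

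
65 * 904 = 58760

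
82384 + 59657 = 142041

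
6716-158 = 6558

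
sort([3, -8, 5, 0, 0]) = [-8, 0, 0, 3, 5]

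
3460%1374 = 712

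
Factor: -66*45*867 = -1*2^1*3^4*5^1*11^1*17^2 = -2574990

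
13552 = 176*77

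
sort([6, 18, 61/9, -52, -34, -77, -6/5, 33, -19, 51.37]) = [-77, -52, -34, -19, -6/5, 6, 61/9, 18, 33, 51.37]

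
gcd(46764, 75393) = 9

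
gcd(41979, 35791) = 7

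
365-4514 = -4149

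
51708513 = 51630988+77525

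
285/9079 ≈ 0.0314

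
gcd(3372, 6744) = 3372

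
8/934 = 4/467 ≈ 0.00857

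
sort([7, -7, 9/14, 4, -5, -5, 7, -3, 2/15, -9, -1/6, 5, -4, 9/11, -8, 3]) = [-9, -8, -7, -5, -5, -4, -3, -1/6, 2/15, 9/14, 9/11, 3, 4, 5, 7, 7]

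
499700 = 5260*95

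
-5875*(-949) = 5575375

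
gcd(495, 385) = 55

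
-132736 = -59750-72986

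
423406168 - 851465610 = -428059442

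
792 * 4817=3815064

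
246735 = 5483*45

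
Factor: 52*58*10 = 2^4*5^1*13^1*29^1 = 30160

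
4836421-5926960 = -1090539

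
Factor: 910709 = 910709^1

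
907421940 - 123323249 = 784098691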